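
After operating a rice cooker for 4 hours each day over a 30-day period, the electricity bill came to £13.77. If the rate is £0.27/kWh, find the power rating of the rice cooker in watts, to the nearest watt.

Energy = £13.77 ÷ £0.27/kWh = 51 kWh
Runtime = 4 h/day × 30 days = 120 h
Power = 51 kWh ÷ 120 h = 0.425 kW = 425 W

425 W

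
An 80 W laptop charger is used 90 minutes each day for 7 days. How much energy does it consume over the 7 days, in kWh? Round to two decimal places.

0.84 kWh

Runtime = 90 min × 7 = 630 min = 10.5 h
Energy = 0.08 kW × 10.5 h = 0.84 kWh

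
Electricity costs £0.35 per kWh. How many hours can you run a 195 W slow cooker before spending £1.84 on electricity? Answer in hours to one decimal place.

Energy available = £1.84 ÷ £0.35/kWh = 5.2571 kWh
Hours = 5.2571 kWh ÷ 0.195 kW = 27.0 h

27.0 h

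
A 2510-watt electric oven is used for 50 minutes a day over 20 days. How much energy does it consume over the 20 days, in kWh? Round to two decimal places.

Runtime = 50 min × 20 = 1000 min = 16.666666… h
Energy = 2.51 kW × 16.666666… h = 41.833333… kWh ≈ 41.83 kWh

41.83 kWh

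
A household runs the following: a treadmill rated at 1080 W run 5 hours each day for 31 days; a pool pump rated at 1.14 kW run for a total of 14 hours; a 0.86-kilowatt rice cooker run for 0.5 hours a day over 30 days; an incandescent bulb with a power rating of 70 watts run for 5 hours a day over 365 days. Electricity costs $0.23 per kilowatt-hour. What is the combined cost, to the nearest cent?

$74.52

treadmill: Runtime = 5 h/day × 31 days = 155 h
treadmill: 1.08 kW × 155 h = 167.4 kWh
pool pump: 1.14 kW × 14 h = 15.96 kWh
rice cooker: Runtime = 0.5 h/day × 30 days = 15 h
rice cooker: 0.86 kW × 15 h = 12.9 kWh
incandescent bulb: Runtime = 5 h/day × 365 days = 1825 h
incandescent bulb: 0.07 kW × 1825 h = 127.75 kWh
Total energy = 324.01 kWh
Cost = 324.01 × $0.23 = $74.52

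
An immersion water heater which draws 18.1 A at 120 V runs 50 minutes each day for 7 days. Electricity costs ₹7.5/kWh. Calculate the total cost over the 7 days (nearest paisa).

₹95.03

Power = 18.1 A × 120 V = 2172 W = 2.172 kW
Runtime = 50 min × 7 = 350 min = 5.833333… h
Energy = 2.172 kW × 5.833333… h = 12.67 kWh
Cost = 12.67 kWh × ₹7.5/kWh = ₹95.03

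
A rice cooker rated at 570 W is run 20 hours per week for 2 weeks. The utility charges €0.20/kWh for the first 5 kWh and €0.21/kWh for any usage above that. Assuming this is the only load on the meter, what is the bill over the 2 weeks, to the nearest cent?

Runtime = 20 h/week × 2 weeks = 40 h
Energy = 0.57 kW × 40 h = 22.8 kWh
Tier 1 (0–5 kWh): 5 × €0.20 = €1
Above 5 kWh: 17.8 × €0.21 = €3.738
Bill = €4.74

€4.74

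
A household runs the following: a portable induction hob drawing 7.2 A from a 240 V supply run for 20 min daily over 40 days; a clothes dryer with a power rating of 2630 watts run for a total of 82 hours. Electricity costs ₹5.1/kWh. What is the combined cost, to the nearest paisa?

portable induction hob: Power = 7.2 A × 240 V = 1728 W = 1.728 kW
portable induction hob: Runtime = 20 min × 40 = 800 min = 13.333333… h
portable induction hob: 1.728 kW × 13.333333… h = 23.04 kWh
clothes dryer: 2.63 kW × 82 h = 215.66 kWh
Total energy = 238.7 kWh
Cost = 238.7 × ₹5.1 = ₹1217.37

₹1217.37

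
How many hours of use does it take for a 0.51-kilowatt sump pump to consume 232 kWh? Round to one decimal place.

454.9 h

Hours = 232 kWh ÷ 0.51 kW = 454.9 h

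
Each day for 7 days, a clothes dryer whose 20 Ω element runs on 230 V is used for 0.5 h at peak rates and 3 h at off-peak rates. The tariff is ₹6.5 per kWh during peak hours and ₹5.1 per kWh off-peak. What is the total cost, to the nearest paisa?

Power = V²/R = 230²/20 = 2645 W = 2.645 kW
Peak energy = 2.645 kW × 0.5 h × 7 = 9.2575 kWh
Off-peak energy = 2.645 kW × 3 h × 7 = 55.545 kWh
Cost = 9.2575 × ₹6.5 + 55.545 × ₹5.1 = ₹60.17375 + ₹283.2795 = ₹343.45

₹343.45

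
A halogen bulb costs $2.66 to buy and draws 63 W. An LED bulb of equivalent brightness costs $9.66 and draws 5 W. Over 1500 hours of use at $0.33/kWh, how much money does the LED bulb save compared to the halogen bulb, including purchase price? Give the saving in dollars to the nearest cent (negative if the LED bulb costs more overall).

$21.71

halogen bulb: $2.66 + (63/1000) kW × 1500 h × $0.33 = $2.66 + $31.185 = $33.845
LED bulb: $9.66 + (5/1000) kW × 1500 h × $0.33 = $9.66 + $2.475 = $12.135
Saving = $33.845 − $12.135 = $21.71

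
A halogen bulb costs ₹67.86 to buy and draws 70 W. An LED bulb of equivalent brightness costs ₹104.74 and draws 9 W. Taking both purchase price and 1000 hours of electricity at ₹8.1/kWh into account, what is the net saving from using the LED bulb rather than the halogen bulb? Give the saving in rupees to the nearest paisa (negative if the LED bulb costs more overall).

₹457.22

halogen bulb: ₹67.86 + (70/1000) kW × 1000 h × ₹8.1 = ₹67.86 + ₹567 = ₹634.86
LED bulb: ₹104.74 + (9/1000) kW × 1000 h × ₹8.1 = ₹104.74 + ₹72.9 = ₹177.64
Saving = ₹634.86 − ₹177.64 = ₹457.22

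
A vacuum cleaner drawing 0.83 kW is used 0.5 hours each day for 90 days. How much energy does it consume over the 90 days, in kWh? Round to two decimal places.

37.35 kWh

Runtime = 0.5 h/day × 90 days = 45 h
Energy = 0.83 kW × 45 h = 37.35 kWh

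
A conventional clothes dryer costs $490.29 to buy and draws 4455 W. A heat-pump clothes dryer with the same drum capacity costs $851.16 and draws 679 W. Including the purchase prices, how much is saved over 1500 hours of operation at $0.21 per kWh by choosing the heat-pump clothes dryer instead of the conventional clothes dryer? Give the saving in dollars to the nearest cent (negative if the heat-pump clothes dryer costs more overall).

conventional clothes dryer: $490.29 + (4455/1000) kW × 1500 h × $0.21 = $490.29 + $1403.325 = $1893.615
heat-pump clothes dryer: $851.16 + (679/1000) kW × 1500 h × $0.21 = $851.16 + $213.885 = $1065.045
Saving = $1893.615 − $1065.045 = $828.57

$828.57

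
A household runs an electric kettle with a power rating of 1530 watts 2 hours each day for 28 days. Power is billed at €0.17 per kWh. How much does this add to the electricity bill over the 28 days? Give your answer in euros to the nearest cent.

Runtime = 2 h/day × 28 days = 56 h
Energy = 1.53 kW × 56 h = 85.68 kWh
Cost = 85.68 kWh × €0.17/kWh = €14.57

€14.57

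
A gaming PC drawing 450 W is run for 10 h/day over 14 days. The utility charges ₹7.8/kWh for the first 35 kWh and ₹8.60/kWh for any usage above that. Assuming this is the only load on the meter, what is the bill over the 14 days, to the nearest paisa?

Runtime = 10 h/day × 14 days = 140 h
Energy = 0.45 kW × 140 h = 63 kWh
Tier 1 (0–35 kWh): 35 × ₹7.8 = ₹273
Above 35 kWh: 28 × ₹8.60 = ₹240.8
Bill = ₹513.80

₹513.80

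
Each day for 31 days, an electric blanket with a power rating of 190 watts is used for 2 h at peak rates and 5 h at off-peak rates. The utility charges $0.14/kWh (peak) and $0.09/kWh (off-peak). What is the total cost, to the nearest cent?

Peak energy = 0.19 kW × 2 h × 31 = 11.78 kWh
Off-peak energy = 0.19 kW × 5 h × 31 = 29.45 kWh
Cost = 11.78 × $0.14 + 29.45 × $0.09 = $1.6492 + $2.6505 = $4.30

$4.30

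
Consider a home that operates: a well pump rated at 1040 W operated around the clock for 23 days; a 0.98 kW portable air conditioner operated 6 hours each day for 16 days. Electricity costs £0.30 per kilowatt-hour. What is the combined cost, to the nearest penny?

£200.45

well pump: Runtime = 24 h × 23 = 552 h
well pump: 1.04 kW × 552 h = 574.08 kWh
portable air conditioner: Runtime = 6 h/day × 16 days = 96 h
portable air conditioner: 0.98 kW × 96 h = 94.08 kWh
Total energy = 668.16 kWh
Cost = 668.16 × £0.30 = £200.45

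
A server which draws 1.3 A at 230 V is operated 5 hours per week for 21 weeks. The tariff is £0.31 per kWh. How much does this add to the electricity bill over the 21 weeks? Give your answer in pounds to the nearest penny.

£9.73

Power = 1.3 A × 230 V = 299 W = 0.299 kW
Runtime = 5 h/week × 21 weeks = 105 h
Energy = 0.299 kW × 105 h = 31.395 kWh
Cost = 31.395 kWh × £0.31/kWh = £9.73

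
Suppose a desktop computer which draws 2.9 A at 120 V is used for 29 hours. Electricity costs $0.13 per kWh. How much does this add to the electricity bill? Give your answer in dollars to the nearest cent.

$1.31

Power = 2.9 A × 120 V = 348 W = 0.348 kW
Energy = 0.348 kW × 29 h = 10.092 kWh
Cost = 10.092 kWh × $0.13/kWh = $1.31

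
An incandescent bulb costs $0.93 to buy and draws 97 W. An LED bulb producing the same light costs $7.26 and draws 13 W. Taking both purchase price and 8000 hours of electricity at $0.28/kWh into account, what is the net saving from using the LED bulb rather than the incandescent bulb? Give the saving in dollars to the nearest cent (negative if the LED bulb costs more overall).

incandescent bulb: $0.93 + (97/1000) kW × 8000 h × $0.28 = $0.93 + $217.28 = $218.21
LED bulb: $7.26 + (13/1000) kW × 8000 h × $0.28 = $7.26 + $29.12 = $36.38
Saving = $218.21 − $36.38 = $181.83

$181.83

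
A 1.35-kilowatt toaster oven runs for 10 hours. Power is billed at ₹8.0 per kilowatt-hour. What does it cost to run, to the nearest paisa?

Energy = 1.35 kW × 10 h = 13.5 kWh
Cost = 13.5 kWh × ₹8.0/kWh = ₹108.00

₹108.00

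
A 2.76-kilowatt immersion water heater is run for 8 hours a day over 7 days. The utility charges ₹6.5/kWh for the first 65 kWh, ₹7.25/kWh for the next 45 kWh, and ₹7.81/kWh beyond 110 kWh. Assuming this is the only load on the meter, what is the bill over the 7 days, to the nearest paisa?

Runtime = 8 h/day × 7 days = 56 h
Energy = 2.76 kW × 56 h = 154.56 kWh
Tier 1 (0–65 kWh): 65 × ₹6.5 = ₹422.5
Tier 2 (65–110 kWh): 45 × ₹7.25 = ₹326.25
Above 110 kWh: 44.56 × ₹7.81 = ₹348.0136
Bill = ₹1096.76

₹1096.76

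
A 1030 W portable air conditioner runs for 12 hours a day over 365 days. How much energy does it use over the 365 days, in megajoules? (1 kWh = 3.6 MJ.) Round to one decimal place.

16241.0 MJ

Runtime = 12 h/day × 365 days = 4380 h
Energy = 1.03 kW × 4380 h = 4511.4 kWh
= 4511.4 × 3.6 MJ = 16241.0 MJ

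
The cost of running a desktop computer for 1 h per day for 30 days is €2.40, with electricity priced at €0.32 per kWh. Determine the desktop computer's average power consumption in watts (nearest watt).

Energy = €2.40 ÷ €0.32/kWh = 7.5 kWh
Runtime = 1 h/day × 30 days = 30 h
Power = 7.5 kWh ÷ 30 h = 0.25 kW = 250 W

250 W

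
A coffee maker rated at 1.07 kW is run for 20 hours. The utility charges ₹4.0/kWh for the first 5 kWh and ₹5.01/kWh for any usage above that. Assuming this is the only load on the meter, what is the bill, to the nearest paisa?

Energy = 1.07 kW × 20 h = 21.4 kWh
Tier 1 (0–5 kWh): 5 × ₹4.0 = ₹20
Above 5 kWh: 16.4 × ₹5.01 = ₹82.164
Bill = ₹102.16

₹102.16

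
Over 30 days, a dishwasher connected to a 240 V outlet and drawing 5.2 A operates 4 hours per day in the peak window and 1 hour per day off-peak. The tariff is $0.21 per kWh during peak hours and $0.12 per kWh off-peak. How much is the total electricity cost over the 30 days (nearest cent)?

$35.94

Power = 5.2 A × 240 V = 1248 W = 1.248 kW
Peak energy = 1.248 kW × 4 h × 30 = 149.76 kWh
Off-peak energy = 1.248 kW × 1 h × 30 = 37.44 kWh
Cost = 149.76 × $0.21 + 37.44 × $0.12 = $31.4496 + $4.4928 = $35.94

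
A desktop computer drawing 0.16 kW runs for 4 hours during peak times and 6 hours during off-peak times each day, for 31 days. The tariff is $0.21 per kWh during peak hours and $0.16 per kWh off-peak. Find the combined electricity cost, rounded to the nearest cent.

Peak energy = 0.16 kW × 4 h × 31 = 19.84 kWh
Off-peak energy = 0.16 kW × 6 h × 31 = 29.76 kWh
Cost = 19.84 × $0.21 + 29.76 × $0.16 = $4.1664 + $4.7616 = $8.93

$8.93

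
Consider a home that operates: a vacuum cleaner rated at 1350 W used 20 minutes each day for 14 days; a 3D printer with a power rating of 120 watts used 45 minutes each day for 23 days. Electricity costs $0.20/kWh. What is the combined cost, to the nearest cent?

$1.67

vacuum cleaner: Runtime = 20 min × 14 = 280 min = 4.666666… h
vacuum cleaner: 1.35 kW × 4.666666… h = 6.3 kWh
3D printer: Runtime = 45 min × 23 = 1035 min = 17.25 h
3D printer: 0.12 kW × 17.25 h = 2.07 kWh
Total energy = 8.37 kWh
Cost = 8.37 × $0.20 = $1.67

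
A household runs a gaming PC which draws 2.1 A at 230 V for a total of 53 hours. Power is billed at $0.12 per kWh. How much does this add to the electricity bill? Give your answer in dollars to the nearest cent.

$3.07

Power = 2.1 A × 230 V = 483 W = 0.483 kW
Energy = 0.483 kW × 53 h = 25.599 kWh
Cost = 25.599 kWh × $0.12/kWh = $3.07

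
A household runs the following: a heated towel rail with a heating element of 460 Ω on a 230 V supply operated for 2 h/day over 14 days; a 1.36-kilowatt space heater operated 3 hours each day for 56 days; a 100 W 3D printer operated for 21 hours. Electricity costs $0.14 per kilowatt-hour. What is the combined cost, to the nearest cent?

$32.73

heated towel rail: Power = V²/R = 230²/460 = 115 W = 0.115 kW
heated towel rail: Runtime = 2 h/day × 14 days = 28 h
heated towel rail: 0.115 kW × 28 h = 3.22 kWh
space heater: Runtime = 3 h/day × 56 days = 168 h
space heater: 1.36 kW × 168 h = 228.48 kWh
3D printer: 0.1 kW × 21 h = 2.1 kWh
Total energy = 233.8 kWh
Cost = 233.8 × $0.14 = $32.73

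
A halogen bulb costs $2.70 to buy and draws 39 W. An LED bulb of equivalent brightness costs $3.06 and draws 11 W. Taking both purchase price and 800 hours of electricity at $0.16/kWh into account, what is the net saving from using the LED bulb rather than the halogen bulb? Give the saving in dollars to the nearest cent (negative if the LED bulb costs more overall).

halogen bulb: $2.70 + (39/1000) kW × 800 h × $0.16 = $2.70 + $4.992 = $7.692
LED bulb: $3.06 + (11/1000) kW × 800 h × $0.16 = $3.06 + $1.408 = $4.468
Saving = $7.692 − $4.468 = $3.224 → $3.22

$3.22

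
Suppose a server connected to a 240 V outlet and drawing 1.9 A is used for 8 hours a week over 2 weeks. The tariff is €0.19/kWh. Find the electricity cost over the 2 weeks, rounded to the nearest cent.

€1.39

Power = 1.9 A × 240 V = 456 W = 0.456 kW
Runtime = 8 h/week × 2 weeks = 16 h
Energy = 0.456 kW × 16 h = 7.296 kWh
Cost = 7.296 kWh × €0.19/kWh = €1.39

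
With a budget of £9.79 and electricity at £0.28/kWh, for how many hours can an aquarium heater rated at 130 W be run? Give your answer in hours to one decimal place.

Energy available = £9.79 ÷ £0.28/kWh = 34.9643 kWh
Hours = 34.9643 kWh ÷ 0.13 kW = 269.0 h

269.0 h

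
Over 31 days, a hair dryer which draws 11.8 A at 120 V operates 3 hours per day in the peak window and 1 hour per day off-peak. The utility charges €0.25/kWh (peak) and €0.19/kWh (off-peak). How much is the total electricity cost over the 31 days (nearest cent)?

€41.26

Power = 11.8 A × 120 V = 1416 W = 1.416 kW
Peak energy = 1.416 kW × 3 h × 31 = 131.688 kWh
Off-peak energy = 1.416 kW × 1 h × 31 = 43.896 kWh
Cost = 131.688 × €0.25 + 43.896 × €0.19 = €32.922 + €8.34024 = €41.26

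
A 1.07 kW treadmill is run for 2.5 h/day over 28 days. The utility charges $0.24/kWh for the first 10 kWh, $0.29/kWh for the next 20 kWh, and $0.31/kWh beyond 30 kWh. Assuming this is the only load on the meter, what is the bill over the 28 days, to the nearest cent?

$22.12

Runtime = 2.5 h/day × 28 days = 70 h
Energy = 1.07 kW × 70 h = 74.9 kWh
Tier 1 (0–10 kWh): 10 × $0.24 = $2.4
Tier 2 (10–30 kWh): 20 × $0.29 = $5.8
Above 30 kWh: 44.9 × $0.31 = $13.919
Bill = $22.12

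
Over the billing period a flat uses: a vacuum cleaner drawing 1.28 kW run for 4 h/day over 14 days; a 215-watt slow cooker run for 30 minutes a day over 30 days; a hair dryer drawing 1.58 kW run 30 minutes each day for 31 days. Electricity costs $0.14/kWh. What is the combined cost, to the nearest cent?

vacuum cleaner: Runtime = 4 h/day × 14 days = 56 h
vacuum cleaner: 1.28 kW × 56 h = 71.68 kWh
slow cooker: Runtime = 30 min × 30 = 900 min = 15 h
slow cooker: 0.215 kW × 15 h = 3.225 kWh
hair dryer: Runtime = 30 min × 31 = 930 min = 15.5 h
hair dryer: 1.58 kW × 15.5 h = 24.49 kWh
Total energy = 99.395 kWh
Cost = 99.395 × $0.14 = $13.92

$13.92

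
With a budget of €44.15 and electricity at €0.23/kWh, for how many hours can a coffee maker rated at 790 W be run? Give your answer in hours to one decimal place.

Energy available = €44.15 ÷ €0.23/kWh = 191.9565 kWh
Hours = 191.9565 kWh ÷ 0.79 kW = 243.0 h

243.0 h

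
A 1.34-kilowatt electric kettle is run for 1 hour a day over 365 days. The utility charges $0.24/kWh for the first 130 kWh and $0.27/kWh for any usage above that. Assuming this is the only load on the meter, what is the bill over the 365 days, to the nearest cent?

$128.16

Runtime = 1 h/day × 365 days = 365 h
Energy = 1.34 kW × 365 h = 489.1 kWh
Tier 1 (0–130 kWh): 130 × $0.24 = $31.2
Above 130 kWh: 359.1 × $0.27 = $96.957
Bill = $128.16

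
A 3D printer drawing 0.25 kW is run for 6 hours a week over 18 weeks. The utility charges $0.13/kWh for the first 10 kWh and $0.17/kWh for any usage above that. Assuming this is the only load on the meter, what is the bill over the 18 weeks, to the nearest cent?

$4.19

Runtime = 6 h/week × 18 weeks = 108 h
Energy = 0.25 kW × 108 h = 27 kWh
Tier 1 (0–10 kWh): 10 × $0.13 = $1.3
Above 10 kWh: 17 × $0.17 = $2.89
Bill = $4.19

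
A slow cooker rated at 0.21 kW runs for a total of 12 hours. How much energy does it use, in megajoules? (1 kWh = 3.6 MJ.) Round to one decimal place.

Energy = 0.21 kW × 12 h = 2.52 kWh
= 2.52 × 3.6 MJ = 9.1 MJ

9.1 MJ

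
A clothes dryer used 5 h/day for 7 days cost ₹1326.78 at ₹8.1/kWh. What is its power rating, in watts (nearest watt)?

4680 W

Energy = ₹1326.78 ÷ ₹8.1/kWh = 163.8 kWh
Runtime = 5 h/day × 7 days = 35 h
Power = 163.8 kWh ÷ 35 h = 4.68 kW = 4680 W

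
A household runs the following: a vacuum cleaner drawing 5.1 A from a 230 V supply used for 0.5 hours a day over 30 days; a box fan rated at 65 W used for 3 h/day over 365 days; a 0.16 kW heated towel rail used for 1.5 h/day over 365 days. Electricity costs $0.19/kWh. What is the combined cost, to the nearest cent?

$33.51

vacuum cleaner: Power = 5.1 A × 230 V = 1173 W = 1.173 kW
vacuum cleaner: Runtime = 0.5 h/day × 30 days = 15 h
vacuum cleaner: 1.173 kW × 15 h = 17.595 kWh
box fan: Runtime = 3 h/day × 365 days = 1095 h
box fan: 0.065 kW × 1095 h = 71.175 kWh
heated towel rail: Runtime = 1.5 h/day × 365 days = 547.5 h
heated towel rail: 0.16 kW × 547.5 h = 87.6 kWh
Total energy = 176.37 kWh
Cost = 176.37 × $0.19 = $33.51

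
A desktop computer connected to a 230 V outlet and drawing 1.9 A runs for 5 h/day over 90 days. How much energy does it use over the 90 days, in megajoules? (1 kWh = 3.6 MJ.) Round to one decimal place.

Power = 1.9 A × 230 V = 437 W = 0.437 kW
Runtime = 5 h/day × 90 days = 450 h
Energy = 0.437 kW × 450 h = 196.65 kWh
= 196.65 × 3.6 MJ = 707.9 MJ

707.9 MJ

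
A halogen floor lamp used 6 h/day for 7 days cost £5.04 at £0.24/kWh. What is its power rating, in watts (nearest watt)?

Energy = £5.04 ÷ £0.24/kWh = 21 kWh
Runtime = 6 h/day × 7 days = 42 h
Power = 21 kWh ÷ 42 h = 0.5 kW = 500 W

500 W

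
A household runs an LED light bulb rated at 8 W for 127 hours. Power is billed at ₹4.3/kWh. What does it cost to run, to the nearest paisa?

₹4.37

Energy = 0.008 kW × 127 h = 1.016 kWh
Cost = 1.016 kWh × ₹4.3/kWh = ₹4.37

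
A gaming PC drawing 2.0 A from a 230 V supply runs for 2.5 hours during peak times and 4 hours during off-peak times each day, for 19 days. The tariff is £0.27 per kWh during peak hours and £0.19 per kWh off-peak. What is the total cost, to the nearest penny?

Power = 2.0 A × 230 V = 460 W = 0.46 kW
Peak energy = 0.46 kW × 2.5 h × 19 = 21.85 kWh
Off-peak energy = 0.46 kW × 4 h × 19 = 34.96 kWh
Cost = 21.85 × £0.27 + 34.96 × £0.19 = £5.8995 + £6.6424 = £12.54

£12.54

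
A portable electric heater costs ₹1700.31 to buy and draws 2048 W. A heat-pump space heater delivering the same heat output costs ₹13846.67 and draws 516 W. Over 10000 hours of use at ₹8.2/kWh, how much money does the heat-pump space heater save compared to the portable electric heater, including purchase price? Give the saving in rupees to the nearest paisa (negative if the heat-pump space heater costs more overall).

₹113477.64

portable electric heater: ₹1700.31 + (2048/1000) kW × 10000 h × ₹8.2 = ₹1700.31 + ₹167936 = ₹169636.31
heat-pump space heater: ₹13846.67 + (516/1000) kW × 10000 h × ₹8.2 = ₹13846.67 + ₹42312 = ₹56158.67
Saving = ₹169636.31 − ₹56158.67 = ₹113477.64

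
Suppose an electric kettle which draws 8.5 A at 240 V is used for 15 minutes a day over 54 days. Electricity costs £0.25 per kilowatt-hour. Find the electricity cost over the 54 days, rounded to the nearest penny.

Power = 8.5 A × 240 V = 2040 W = 2.04 kW
Runtime = 15 min × 54 = 810 min = 13.5 h
Energy = 2.04 kW × 13.5 h = 27.54 kWh
Cost = 27.54 kWh × £0.25/kWh = £6.89

£6.89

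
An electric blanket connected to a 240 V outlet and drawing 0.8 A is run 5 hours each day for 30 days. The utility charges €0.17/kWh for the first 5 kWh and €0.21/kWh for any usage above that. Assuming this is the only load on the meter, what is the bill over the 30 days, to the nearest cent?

€5.85

Power = 0.8 A × 240 V = 192 W = 0.192 kW
Runtime = 5 h/day × 30 days = 150 h
Energy = 0.192 kW × 150 h = 28.8 kWh
Tier 1 (0–5 kWh): 5 × €0.17 = €0.85
Above 5 kWh: 23.8 × €0.21 = €4.998
Bill = €5.85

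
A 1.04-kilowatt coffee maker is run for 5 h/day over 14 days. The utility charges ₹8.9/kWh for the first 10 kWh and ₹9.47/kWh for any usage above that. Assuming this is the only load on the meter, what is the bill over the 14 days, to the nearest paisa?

Runtime = 5 h/day × 14 days = 70 h
Energy = 1.04 kW × 70 h = 72.8 kWh
Tier 1 (0–10 kWh): 10 × ₹8.9 = ₹89
Above 10 kWh: 62.8 × ₹9.47 = ₹594.716
Bill = ₹683.72

₹683.72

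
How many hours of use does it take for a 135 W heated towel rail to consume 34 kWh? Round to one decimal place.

Hours = 34 kWh ÷ 0.135 kW = 251.9 h

251.9 h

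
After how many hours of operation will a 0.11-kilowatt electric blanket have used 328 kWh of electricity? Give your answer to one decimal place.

2981.8 h

Hours = 328 kWh ÷ 0.11 kW = 2981.8 h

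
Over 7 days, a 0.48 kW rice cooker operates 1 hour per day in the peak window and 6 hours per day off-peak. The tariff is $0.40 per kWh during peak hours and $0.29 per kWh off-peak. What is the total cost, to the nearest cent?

$7.19

Peak energy = 0.48 kW × 1 h × 7 = 3.36 kWh
Off-peak energy = 0.48 kW × 6 h × 7 = 20.16 kWh
Cost = 3.36 × $0.40 + 20.16 × $0.29 = $1.344 + $5.8464 = $7.19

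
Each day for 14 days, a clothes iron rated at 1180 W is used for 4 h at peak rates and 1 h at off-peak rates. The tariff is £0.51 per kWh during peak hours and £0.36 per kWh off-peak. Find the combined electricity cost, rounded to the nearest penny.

£39.65

Peak energy = 1.18 kW × 4 h × 14 = 66.08 kWh
Off-peak energy = 1.18 kW × 1 h × 14 = 16.52 kWh
Cost = 66.08 × £0.51 + 16.52 × £0.36 = £33.7008 + £5.9472 = £39.65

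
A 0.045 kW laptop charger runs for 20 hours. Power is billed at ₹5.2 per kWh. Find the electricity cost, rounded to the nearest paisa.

Energy = 0.045 kW × 20 h = 0.9 kWh
Cost = 0.9 kWh × ₹5.2/kWh = ₹4.68

₹4.68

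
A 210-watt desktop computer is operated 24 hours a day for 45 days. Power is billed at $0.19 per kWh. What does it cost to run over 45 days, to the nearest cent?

$43.09

Runtime = 24 h × 45 = 1080 h
Energy = 0.21 kW × 1080 h = 226.8 kWh
Cost = 226.8 kWh × $0.19/kWh = $43.09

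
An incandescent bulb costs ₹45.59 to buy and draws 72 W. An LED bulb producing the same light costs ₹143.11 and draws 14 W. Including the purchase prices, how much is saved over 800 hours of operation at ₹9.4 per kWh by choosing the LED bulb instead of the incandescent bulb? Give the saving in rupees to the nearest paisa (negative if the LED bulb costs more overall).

₹338.64

incandescent bulb: ₹45.59 + (72/1000) kW × 800 h × ₹9.4 = ₹45.59 + ₹541.44 = ₹587.03
LED bulb: ₹143.11 + (14/1000) kW × 800 h × ₹9.4 = ₹143.11 + ₹105.28 = ₹248.39
Saving = ₹587.03 − ₹248.39 = ₹338.64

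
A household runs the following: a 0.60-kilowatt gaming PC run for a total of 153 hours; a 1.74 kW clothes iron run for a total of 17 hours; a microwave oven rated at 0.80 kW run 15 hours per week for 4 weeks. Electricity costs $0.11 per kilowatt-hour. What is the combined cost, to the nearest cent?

$18.63

gaming PC: 0.6 kW × 153 h = 91.8 kWh
clothes iron: 1.74 kW × 17 h = 29.58 kWh
microwave oven: Runtime = 15 h/week × 4 weeks = 60 h
microwave oven: 0.8 kW × 60 h = 48 kWh
Total energy = 169.38 kWh
Cost = 169.38 × $0.11 = $18.63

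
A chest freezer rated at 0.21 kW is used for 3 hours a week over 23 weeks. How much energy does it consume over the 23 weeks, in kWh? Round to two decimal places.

14.49 kWh

Runtime = 3 h/week × 23 weeks = 69 h
Energy = 0.21 kW × 69 h = 14.49 kWh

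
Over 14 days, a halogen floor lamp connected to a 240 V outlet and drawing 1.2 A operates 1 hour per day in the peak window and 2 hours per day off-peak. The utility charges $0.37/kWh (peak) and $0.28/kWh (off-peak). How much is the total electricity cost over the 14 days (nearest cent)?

Power = 1.2 A × 240 V = 288 W = 0.288 kW
Peak energy = 0.288 kW × 1 h × 14 = 4.032 kWh
Off-peak energy = 0.288 kW × 2 h × 14 = 8.064 kWh
Cost = 4.032 × $0.37 + 8.064 × $0.28 = $1.49184 + $2.25792 = $3.75

$3.75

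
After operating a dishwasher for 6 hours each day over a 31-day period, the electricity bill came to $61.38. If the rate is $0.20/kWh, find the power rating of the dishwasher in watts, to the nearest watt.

1650 W

Energy = $61.38 ÷ $0.20/kWh = 306.9 kWh
Runtime = 6 h/day × 31 days = 186 h
Power = 306.9 kWh ÷ 186 h = 1.65 kW = 1650 W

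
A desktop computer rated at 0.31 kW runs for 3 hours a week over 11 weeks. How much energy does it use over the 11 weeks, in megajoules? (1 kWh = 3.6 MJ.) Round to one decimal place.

36.8 MJ

Runtime = 3 h/week × 11 weeks = 33 h
Energy = 0.31 kW × 33 h = 10.23 kWh
= 10.23 × 3.6 MJ = 36.8 MJ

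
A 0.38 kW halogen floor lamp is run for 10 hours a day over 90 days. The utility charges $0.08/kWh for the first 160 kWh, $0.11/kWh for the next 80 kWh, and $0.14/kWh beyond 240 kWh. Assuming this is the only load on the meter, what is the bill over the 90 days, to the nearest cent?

$35.88

Runtime = 10 h/day × 90 days = 900 h
Energy = 0.38 kW × 900 h = 342 kWh
Tier 1 (0–160 kWh): 160 × $0.08 = $12.8
Tier 2 (160–240 kWh): 80 × $0.11 = $8.8
Above 240 kWh: 102 × $0.14 = $14.28
Bill = $35.88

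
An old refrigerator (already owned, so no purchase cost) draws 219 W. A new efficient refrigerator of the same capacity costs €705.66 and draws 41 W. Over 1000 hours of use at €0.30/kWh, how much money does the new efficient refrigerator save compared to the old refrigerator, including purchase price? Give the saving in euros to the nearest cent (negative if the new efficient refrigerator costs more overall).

old refrigerator: €0.00 + (219/1000) kW × 1000 h × €0.30 = €0.00 + €65.7 = €65.7
new efficient refrigerator: €705.66 + (41/1000) kW × 1000 h × €0.30 = €705.66 + €12.3 = €717.96
Saving = €65.7 − €717.96 = −€652.26

-€652.26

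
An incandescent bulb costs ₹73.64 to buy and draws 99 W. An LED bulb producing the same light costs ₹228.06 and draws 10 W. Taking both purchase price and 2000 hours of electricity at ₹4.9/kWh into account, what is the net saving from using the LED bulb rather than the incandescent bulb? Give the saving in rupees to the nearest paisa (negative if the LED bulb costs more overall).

incandescent bulb: ₹73.64 + (99/1000) kW × 2000 h × ₹4.9 = ₹73.64 + ₹970.2 = ₹1043.84
LED bulb: ₹228.06 + (10/1000) kW × 2000 h × ₹4.9 = ₹228.06 + ₹98 = ₹326.06
Saving = ₹1043.84 − ₹326.06 = ₹717.78

₹717.78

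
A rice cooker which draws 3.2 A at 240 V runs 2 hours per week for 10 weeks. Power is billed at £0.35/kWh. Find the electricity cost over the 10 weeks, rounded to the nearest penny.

£5.38

Power = 3.2 A × 240 V = 768 W = 0.768 kW
Runtime = 2 h/week × 10 weeks = 20 h
Energy = 0.768 kW × 20 h = 15.36 kWh
Cost = 15.36 kWh × £0.35/kWh = £5.38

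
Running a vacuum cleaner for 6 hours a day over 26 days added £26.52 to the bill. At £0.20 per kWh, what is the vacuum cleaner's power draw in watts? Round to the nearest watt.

Energy = £26.52 ÷ £0.20/kWh = 132.6 kWh
Runtime = 6 h/day × 26 days = 156 h
Power = 132.6 kWh ÷ 156 h = 0.85 kW = 850 W

850 W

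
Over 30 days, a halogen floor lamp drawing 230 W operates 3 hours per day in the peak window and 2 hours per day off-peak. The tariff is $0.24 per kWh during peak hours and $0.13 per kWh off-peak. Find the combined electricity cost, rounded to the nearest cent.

Peak energy = 0.23 kW × 3 h × 30 = 20.7 kWh
Off-peak energy = 0.23 kW × 2 h × 30 = 13.8 kWh
Cost = 20.7 × $0.24 + 13.8 × $0.13 = $4.968 + $1.794 = $6.76

$6.76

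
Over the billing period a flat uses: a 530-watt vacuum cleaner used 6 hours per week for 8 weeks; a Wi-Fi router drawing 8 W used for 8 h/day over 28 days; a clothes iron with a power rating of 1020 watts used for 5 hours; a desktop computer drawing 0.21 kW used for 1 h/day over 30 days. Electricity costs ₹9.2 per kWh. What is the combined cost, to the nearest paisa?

₹355.41

vacuum cleaner: Runtime = 6 h/week × 8 weeks = 48 h
vacuum cleaner: 0.53 kW × 48 h = 25.44 kWh
Wi-Fi router: Runtime = 8 h/day × 28 days = 224 h
Wi-Fi router: 0.008 kW × 224 h = 1.792 kWh
clothes iron: 1.02 kW × 5 h = 5.1 kWh
desktop computer: Runtime = 1 h/day × 30 days = 30 h
desktop computer: 0.21 kW × 30 h = 6.3 kWh
Total energy = 38.632 kWh
Cost = 38.632 × ₹9.2 = ₹355.41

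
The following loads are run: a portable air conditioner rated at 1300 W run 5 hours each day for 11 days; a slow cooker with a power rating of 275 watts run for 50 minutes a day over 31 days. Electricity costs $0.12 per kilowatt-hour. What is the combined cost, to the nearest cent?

portable air conditioner: Runtime = 5 h/day × 11 days = 55 h
portable air conditioner: 1.3 kW × 55 h = 71.5 kWh
slow cooker: Runtime = 50 min × 31 = 1550 min = 25.833333… h
slow cooker: 0.275 kW × 25.833333… h = 7.104166… kWh
Total energy = 78.604166… kWh
Cost = 78.604166… × $0.12 = $9.43

$9.43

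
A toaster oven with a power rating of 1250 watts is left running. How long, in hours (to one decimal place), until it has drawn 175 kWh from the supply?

140.0 h

Hours = 175 kWh ÷ 1.25 kW = 140.0 h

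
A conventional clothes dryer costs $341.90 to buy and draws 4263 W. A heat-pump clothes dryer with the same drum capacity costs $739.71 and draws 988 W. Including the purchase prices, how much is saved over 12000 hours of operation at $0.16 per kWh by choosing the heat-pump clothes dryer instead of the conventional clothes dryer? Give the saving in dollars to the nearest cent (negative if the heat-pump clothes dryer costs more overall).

$5890.19

conventional clothes dryer: $341.90 + (4263/1000) kW × 12000 h × $0.16 = $341.90 + $8184.96 = $8526.86
heat-pump clothes dryer: $739.71 + (988/1000) kW × 12000 h × $0.16 = $739.71 + $1896.96 = $2636.67
Saving = $8526.86 − $2636.67 = $5890.19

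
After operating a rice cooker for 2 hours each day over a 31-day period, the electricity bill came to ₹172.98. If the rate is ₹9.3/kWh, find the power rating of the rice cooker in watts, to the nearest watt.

Energy = ₹172.98 ÷ ₹9.3/kWh = 18.6 kWh
Runtime = 2 h/day × 31 days = 62 h
Power = 18.6 kWh ÷ 62 h = 0.3 kW = 300 W

300 W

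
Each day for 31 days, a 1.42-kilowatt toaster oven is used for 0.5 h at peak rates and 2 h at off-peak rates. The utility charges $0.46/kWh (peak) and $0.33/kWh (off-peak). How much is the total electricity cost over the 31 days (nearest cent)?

Peak energy = 1.42 kW × 0.5 h × 31 = 22.01 kWh
Off-peak energy = 1.42 kW × 2 h × 31 = 88.04 kWh
Cost = 22.01 × $0.46 + 88.04 × $0.33 = $10.1246 + $29.0532 = $39.18

$39.18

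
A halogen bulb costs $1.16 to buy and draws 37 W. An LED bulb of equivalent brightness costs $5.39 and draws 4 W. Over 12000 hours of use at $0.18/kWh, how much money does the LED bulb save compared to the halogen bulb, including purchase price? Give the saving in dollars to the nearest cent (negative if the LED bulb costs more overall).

halogen bulb: $1.16 + (37/1000) kW × 12000 h × $0.18 = $1.16 + $79.92 = $81.08
LED bulb: $5.39 + (4/1000) kW × 12000 h × $0.18 = $5.39 + $8.64 = $14.03
Saving = $81.08 − $14.03 = $67.05

$67.05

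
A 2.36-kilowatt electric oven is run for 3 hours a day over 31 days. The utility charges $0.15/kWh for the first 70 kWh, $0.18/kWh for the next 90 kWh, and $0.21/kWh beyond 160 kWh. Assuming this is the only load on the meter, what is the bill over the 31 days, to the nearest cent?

Runtime = 3 h/day × 31 days = 93 h
Energy = 2.36 kW × 93 h = 219.48 kWh
Tier 1 (0–70 kWh): 70 × $0.15 = $10.5
Tier 2 (70–160 kWh): 90 × $0.18 = $16.2
Above 160 kWh: 59.48 × $0.21 = $12.4908
Bill = $39.19

$39.19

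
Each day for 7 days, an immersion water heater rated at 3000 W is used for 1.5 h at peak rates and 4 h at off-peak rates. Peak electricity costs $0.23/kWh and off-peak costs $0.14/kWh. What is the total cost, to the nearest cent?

$19.01

Peak energy = 3 kW × 1.5 h × 7 = 31.5 kWh
Off-peak energy = 3 kW × 4 h × 7 = 84 kWh
Cost = 31.5 × $0.23 + 84 × $0.14 = $7.245 + $11.76 = $19.01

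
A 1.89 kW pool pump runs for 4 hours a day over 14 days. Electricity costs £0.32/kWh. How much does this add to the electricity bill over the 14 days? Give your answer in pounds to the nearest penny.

Runtime = 4 h/day × 14 days = 56 h
Energy = 1.89 kW × 56 h = 105.84 kWh
Cost = 105.84 kWh × £0.32/kWh = £33.87

£33.87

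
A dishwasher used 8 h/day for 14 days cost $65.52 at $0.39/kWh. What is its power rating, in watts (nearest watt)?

1500 W

Energy = $65.52 ÷ $0.39/kWh = 168 kWh
Runtime = 8 h/day × 14 days = 112 h
Power = 168 kWh ÷ 112 h = 1.5 kW = 1500 W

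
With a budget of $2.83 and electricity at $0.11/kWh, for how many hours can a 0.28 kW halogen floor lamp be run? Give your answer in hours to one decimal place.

91.9 h

Energy available = $2.83 ÷ $0.11/kWh = 25.7273 kWh
Hours = 25.7273 kWh ÷ 0.28 kW = 91.9 h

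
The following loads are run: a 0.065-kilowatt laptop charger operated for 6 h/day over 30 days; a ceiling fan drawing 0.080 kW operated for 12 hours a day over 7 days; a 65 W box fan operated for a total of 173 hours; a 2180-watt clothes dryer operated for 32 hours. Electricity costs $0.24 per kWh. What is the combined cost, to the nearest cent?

laptop charger: Runtime = 6 h/day × 30 days = 180 h
laptop charger: 0.065 kW × 180 h = 11.7 kWh
ceiling fan: Runtime = 12 h/day × 7 days = 84 h
ceiling fan: 0.08 kW × 84 h = 6.72 kWh
box fan: 0.065 kW × 173 h = 11.245 kWh
clothes dryer: 2.18 kW × 32 h = 69.76 kWh
Total energy = 99.425 kWh
Cost = 99.425 × $0.24 = $23.86

$23.86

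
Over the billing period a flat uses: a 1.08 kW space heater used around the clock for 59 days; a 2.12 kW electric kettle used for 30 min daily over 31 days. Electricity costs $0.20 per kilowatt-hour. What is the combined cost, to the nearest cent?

space heater: Runtime = 24 h × 59 = 1416 h
space heater: 1.08 kW × 1416 h = 1529.28 kWh
electric kettle: Runtime = 30 min × 31 = 930 min = 15.5 h
electric kettle: 2.12 kW × 15.5 h = 32.86 kWh
Total energy = 1562.14 kWh
Cost = 1562.14 × $0.20 = $312.43

$312.43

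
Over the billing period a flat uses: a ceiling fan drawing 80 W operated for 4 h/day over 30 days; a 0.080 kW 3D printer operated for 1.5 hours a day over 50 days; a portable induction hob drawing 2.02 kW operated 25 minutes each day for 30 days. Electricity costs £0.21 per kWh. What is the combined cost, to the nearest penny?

£8.58

ceiling fan: Runtime = 4 h/day × 30 days = 120 h
ceiling fan: 0.08 kW × 120 h = 9.6 kWh
3D printer: Runtime = 1.5 h/day × 50 days = 75 h
3D printer: 0.08 kW × 75 h = 6 kWh
portable induction hob: Runtime = 25 min × 30 = 750 min = 12.5 h
portable induction hob: 2.02 kW × 12.5 h = 25.25 kWh
Total energy = 40.85 kWh
Cost = 40.85 × £0.21 = £8.58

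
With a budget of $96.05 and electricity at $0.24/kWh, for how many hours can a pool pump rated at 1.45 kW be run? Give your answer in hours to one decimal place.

276.0 h

Energy available = $96.05 ÷ $0.24/kWh = 400.2083 kWh
Hours = 400.2083 kWh ÷ 1.45 kW = 276.0 h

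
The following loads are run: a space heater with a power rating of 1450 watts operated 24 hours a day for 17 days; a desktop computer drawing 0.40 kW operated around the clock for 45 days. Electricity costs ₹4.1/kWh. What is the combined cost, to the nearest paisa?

space heater: Runtime = 24 h × 17 = 408 h
space heater: 1.45 kW × 408 h = 591.6 kWh
desktop computer: Runtime = 24 h × 45 = 1080 h
desktop computer: 0.4 kW × 1080 h = 432 kWh
Total energy = 1023.6 kWh
Cost = 1023.6 × ₹4.1 = ₹4196.76

₹4196.76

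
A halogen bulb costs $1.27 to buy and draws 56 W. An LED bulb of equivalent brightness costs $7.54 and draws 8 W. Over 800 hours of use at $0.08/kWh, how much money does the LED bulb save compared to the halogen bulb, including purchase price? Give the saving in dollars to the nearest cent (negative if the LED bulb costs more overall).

halogen bulb: $1.27 + (56/1000) kW × 800 h × $0.08 = $1.27 + $3.584 = $4.854
LED bulb: $7.54 + (8/1000) kW × 800 h × $0.08 = $7.54 + $0.512 = $8.052
Saving = $4.854 − $8.052 = −$3.198 → -$3.20

-$3.20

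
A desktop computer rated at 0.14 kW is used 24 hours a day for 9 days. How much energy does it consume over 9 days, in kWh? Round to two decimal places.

30.24 kWh

Runtime = 24 h × 9 = 216 h
Energy = 0.14 kW × 216 h = 30.24 kWh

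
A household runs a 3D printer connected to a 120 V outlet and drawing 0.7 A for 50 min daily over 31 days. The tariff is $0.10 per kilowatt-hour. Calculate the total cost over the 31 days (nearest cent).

Power = 0.7 A × 120 V = 84 W = 0.084 kW
Runtime = 50 min × 31 = 1550 min = 25.833333… h
Energy = 0.084 kW × 25.833333… h = 2.17 kWh
Cost = 2.17 kWh × $0.10/kWh = $0.22

$0.22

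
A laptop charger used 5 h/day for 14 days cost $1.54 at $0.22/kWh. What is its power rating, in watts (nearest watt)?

Energy = $1.54 ÷ $0.22/kWh = 7 kWh
Runtime = 5 h/day × 14 days = 70 h
Power = 7 kWh ÷ 70 h = 0.1 kW = 100 W

100 W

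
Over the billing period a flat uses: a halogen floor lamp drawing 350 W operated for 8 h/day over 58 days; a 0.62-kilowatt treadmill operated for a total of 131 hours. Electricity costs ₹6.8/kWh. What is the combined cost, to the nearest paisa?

₹1656.62

halogen floor lamp: Runtime = 8 h/day × 58 days = 464 h
halogen floor lamp: 0.35 kW × 464 h = 162.4 kWh
treadmill: 0.62 kW × 131 h = 81.22 kWh
Total energy = 243.62 kWh
Cost = 243.62 × ₹6.8 = ₹1656.62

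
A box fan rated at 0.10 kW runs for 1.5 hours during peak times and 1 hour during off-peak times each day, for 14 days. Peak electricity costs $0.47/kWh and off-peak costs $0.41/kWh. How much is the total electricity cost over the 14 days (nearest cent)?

Peak energy = 0.1 kW × 1.5 h × 14 = 2.1 kWh
Off-peak energy = 0.1 kW × 1 h × 14 = 1.4 kWh
Cost = 2.1 × $0.47 + 1.4 × $0.41 = $0.987 + $0.574 = $1.56

$1.56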